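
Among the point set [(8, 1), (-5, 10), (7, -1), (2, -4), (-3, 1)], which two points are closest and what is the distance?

Computing all pairwise distances among 5 points:

d((8, 1), (-5, 10)) = 15.8114
d((8, 1), (7, -1)) = 2.2361 <-- minimum
d((8, 1), (2, -4)) = 7.8102
d((8, 1), (-3, 1)) = 11.0
d((-5, 10), (7, -1)) = 16.2788
d((-5, 10), (2, -4)) = 15.6525
d((-5, 10), (-3, 1)) = 9.2195
d((7, -1), (2, -4)) = 5.831
d((7, -1), (-3, 1)) = 10.198
d((2, -4), (-3, 1)) = 7.0711

Closest pair: (8, 1) and (7, -1) with distance 2.2361

The closest pair is (8, 1) and (7, -1) with Euclidean distance 2.2361. For 5 points, brute-force pairwise comparison is shown above. For large n, the divide-and-conquer algorithm (sort by x, recurse on halves, check the dividing strip) achieves O(n log n).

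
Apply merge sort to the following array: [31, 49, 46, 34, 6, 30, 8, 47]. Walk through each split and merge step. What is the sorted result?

Merge sort trace:

Split: [31, 49, 46, 34, 6, 30, 8, 47] -> [31, 49, 46, 34] and [6, 30, 8, 47]
  Split: [31, 49, 46, 34] -> [31, 49] and [46, 34]
    Split: [31, 49] -> [31] and [49]
    Merge: [31] + [49] -> [31, 49]
    Split: [46, 34] -> [46] and [34]
    Merge: [46] + [34] -> [34, 46]
  Merge: [31, 49] + [34, 46] -> [31, 34, 46, 49]
  Split: [6, 30, 8, 47] -> [6, 30] and [8, 47]
    Split: [6, 30] -> [6] and [30]
    Merge: [6] + [30] -> [6, 30]
    Split: [8, 47] -> [8] and [47]
    Merge: [8] + [47] -> [8, 47]
  Merge: [6, 30] + [8, 47] -> [6, 8, 30, 47]
Merge: [31, 34, 46, 49] + [6, 8, 30, 47] -> [6, 8, 30, 31, 34, 46, 47, 49]

Final sorted array: [6, 8, 30, 31, 34, 46, 47, 49]

The merge sort proceeds by recursively splitting the array and merging sorted halves.
After all merges, the sorted array is [6, 8, 30, 31, 34, 46, 47, 49].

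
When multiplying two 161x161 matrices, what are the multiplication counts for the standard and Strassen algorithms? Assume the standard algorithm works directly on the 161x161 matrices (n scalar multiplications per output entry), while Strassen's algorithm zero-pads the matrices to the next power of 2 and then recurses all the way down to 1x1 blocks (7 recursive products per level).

Matrix multiplication for 161x161 matrices:

Strassen's algorithm requires power-of-2 dimensions. Pad 161x161 to 256x256 (next power of 2).

Standard algorithm: 161^3 = 4173281 multiplications
Strassen's algorithm: 7^(log2(256)) = 7^8 = 5764801 multiplications
Difference: 4173281 - 5764801 = -1591520 (Strassen uses MORE here due to padding overhead — for small or just-over-power-of-2 n, padding can outweigh the per-level savings)

Standard: 4173281 multiplications (161^3). Strassen: 5764801 multiplications (7^8, after padding to 256x256). Strassen reduces 8 recursive multiplications to 7 at each level.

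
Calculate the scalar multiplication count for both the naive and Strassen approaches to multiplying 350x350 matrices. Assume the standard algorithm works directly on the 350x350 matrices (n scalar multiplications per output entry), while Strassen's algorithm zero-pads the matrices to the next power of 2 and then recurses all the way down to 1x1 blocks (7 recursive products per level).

Matrix multiplication for 350x350 matrices:

Strassen's algorithm requires power-of-2 dimensions. Pad 350x350 to 512x512 (next power of 2).

Standard algorithm: 350^3 = 42875000 multiplications
Strassen's algorithm: 7^(log2(512)) = 7^9 = 40353607 multiplications
Savings: 42875000 - 40353607 = 2521393 multiplications

Standard: 42875000 multiplications (350^3). Strassen: 40353607 multiplications (7^9, after padding to 512x512). Strassen reduces 8 recursive multiplications to 7 at each level.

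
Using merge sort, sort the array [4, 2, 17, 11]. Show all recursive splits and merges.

Merge sort trace:

Split: [4, 2, 17, 11] -> [4, 2] and [17, 11]
  Split: [4, 2] -> [4] and [2]
  Merge: [4] + [2] -> [2, 4]
  Split: [17, 11] -> [17] and [11]
  Merge: [17] + [11] -> [11, 17]
Merge: [2, 4] + [11, 17] -> [2, 4, 11, 17]

Final sorted array: [2, 4, 11, 17]

The merge sort proceeds by recursively splitting the array and merging sorted halves.
After all merges, the sorted array is [2, 4, 11, 17].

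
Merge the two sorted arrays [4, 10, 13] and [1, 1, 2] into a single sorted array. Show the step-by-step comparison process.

Merging process:

Compare 4 vs 1: take 1 from right. Merged: [1]
Compare 4 vs 1: take 1 from right. Merged: [1, 1]
Compare 4 vs 2: take 2 from right. Merged: [1, 1, 2]
Append remaining from left: [4, 10, 13]. Merged: [1, 1, 2, 4, 10, 13]

Final merged array: [1, 1, 2, 4, 10, 13]
Total comparisons: 3

The merged array is [1, 1, 2, 4, 10, 13], requiring 3 comparisons. The merge step runs in O(n) time where n is the total number of elements.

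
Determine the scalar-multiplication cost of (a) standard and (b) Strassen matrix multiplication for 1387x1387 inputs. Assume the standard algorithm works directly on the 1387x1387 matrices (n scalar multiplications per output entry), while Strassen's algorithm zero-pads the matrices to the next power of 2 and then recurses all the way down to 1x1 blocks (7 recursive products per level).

Matrix multiplication for 1387x1387 matrices:

Strassen's algorithm requires power-of-2 dimensions. Pad 1387x1387 to 2048x2048 (next power of 2).

Standard algorithm: 1387^3 = 2668267603 multiplications
Strassen's algorithm: 7^(log2(2048)) = 7^11 = 1977326743 multiplications
Savings: 2668267603 - 1977326743 = 690940860 multiplications

Standard: 2668267603 multiplications (1387^3). Strassen: 1977326743 multiplications (7^11, after padding to 2048x2048). Strassen reduces 8 recursive multiplications to 7 at each level.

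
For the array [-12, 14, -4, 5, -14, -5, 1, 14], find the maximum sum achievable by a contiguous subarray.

Using Kadane's algorithm on [-12, 14, -4, 5, -14, -5, 1, 14]:

Scanning through the array:
Position 1 (value 14): max_ending_here = 14, max_so_far = 14
Position 2 (value -4): max_ending_here = 10, max_so_far = 14
Position 3 (value 5): max_ending_here = 15, max_so_far = 15
Position 4 (value -14): max_ending_here = 1, max_so_far = 15
Position 5 (value -5): max_ending_here = -4, max_so_far = 15
Position 6 (value 1): max_ending_here = 1, max_so_far = 15
Position 7 (value 14): max_ending_here = 15, max_so_far = 15

Maximum subarray: [14, -4, 5]
Maximum sum: 15

The maximum subarray is [14, -4, 5] with sum 15. This subarray runs from index 1 to index 3.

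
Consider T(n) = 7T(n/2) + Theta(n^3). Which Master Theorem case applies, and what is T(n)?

Master Theorem for T(n) = 7T(n/2) + O(n^3):

a = 7, b = 2, c = 3
log_b(a) = log_2(7) = 2.8074

Case 3: c = 3 > log_2(7) = 2.8074
T(n) = O(n^3) = O(n^3)

For T(n) = 7T(n/2) + O(n^3): log_2(7) = 2.8074. This is Case 3 of the Master Theorem (c > log_b(a), work dominated by root), giving O(n^3).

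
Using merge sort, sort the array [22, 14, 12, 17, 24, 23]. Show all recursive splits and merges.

Merge sort trace:

Split: [22, 14, 12, 17, 24, 23] -> [22, 14, 12] and [17, 24, 23]
  Split: [22, 14, 12] -> [22] and [14, 12]
    Split: [14, 12] -> [14] and [12]
    Merge: [14] + [12] -> [12, 14]
  Merge: [22] + [12, 14] -> [12, 14, 22]
  Split: [17, 24, 23] -> [17] and [24, 23]
    Split: [24, 23] -> [24] and [23]
    Merge: [24] + [23] -> [23, 24]
  Merge: [17] + [23, 24] -> [17, 23, 24]
Merge: [12, 14, 22] + [17, 23, 24] -> [12, 14, 17, 22, 23, 24]

Final sorted array: [12, 14, 17, 22, 23, 24]

The merge sort proceeds by recursively splitting the array and merging sorted halves.
After all merges, the sorted array is [12, 14, 17, 22, 23, 24].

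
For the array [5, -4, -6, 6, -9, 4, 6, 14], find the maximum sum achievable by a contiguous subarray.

Using Kadane's algorithm on [5, -4, -6, 6, -9, 4, 6, 14]:

Scanning through the array:
Position 1 (value -4): max_ending_here = 1, max_so_far = 5
Position 2 (value -6): max_ending_here = -5, max_so_far = 5
Position 3 (value 6): max_ending_here = 6, max_so_far = 6
Position 4 (value -9): max_ending_here = -3, max_so_far = 6
Position 5 (value 4): max_ending_here = 4, max_so_far = 6
Position 6 (value 6): max_ending_here = 10, max_so_far = 10
Position 7 (value 14): max_ending_here = 24, max_so_far = 24

Maximum subarray: [4, 6, 14]
Maximum sum: 24

The maximum subarray is [4, 6, 14] with sum 24. This subarray runs from index 5 to index 7.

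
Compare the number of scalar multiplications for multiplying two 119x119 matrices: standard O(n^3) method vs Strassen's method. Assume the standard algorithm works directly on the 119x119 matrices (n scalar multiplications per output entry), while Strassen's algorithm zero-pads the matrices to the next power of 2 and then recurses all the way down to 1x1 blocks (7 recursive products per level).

Matrix multiplication for 119x119 matrices:

Strassen's algorithm requires power-of-2 dimensions. Pad 119x119 to 128x128 (next power of 2).

Standard algorithm: 119^3 = 1685159 multiplications
Strassen's algorithm: 7^(log2(128)) = 7^7 = 823543 multiplications
Savings: 1685159 - 823543 = 861616 multiplications

Standard: 1685159 multiplications (119^3). Strassen: 823543 multiplications (7^7, after padding to 128x128). Strassen reduces 8 recursive multiplications to 7 at each level.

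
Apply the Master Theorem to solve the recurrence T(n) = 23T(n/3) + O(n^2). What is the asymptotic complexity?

Master Theorem for T(n) = 23T(n/3) + O(n^2):

a = 23, b = 3, c = 2
log_b(a) = log_3(23) = 2.8540

Case 1: c = 2 < log_3(23) = 2.8540
T(n) = O(n^(log_3 23))

For T(n) = 23T(n/3) + O(n^2): log_3(23) = 2.8540. This is Case 1 of the Master Theorem (c < log_b(a), work dominated by leaves), giving O(n^(log_3 23)).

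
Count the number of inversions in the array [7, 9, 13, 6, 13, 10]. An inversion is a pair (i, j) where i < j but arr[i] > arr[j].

Finding inversions in [7, 9, 13, 6, 13, 10]:

(0, 3): arr[0]=7 > arr[3]=6
(1, 3): arr[1]=9 > arr[3]=6
(2, 3): arr[2]=13 > arr[3]=6
(2, 5): arr[2]=13 > arr[5]=10
(4, 5): arr[4]=13 > arr[5]=10

Total inversions: 5

The array has 5 inversion(s): (0,3), (1,3), (2,3), (2,5), (4,5). Each pair (i,j) satisfies i < j and arr[i] > arr[j].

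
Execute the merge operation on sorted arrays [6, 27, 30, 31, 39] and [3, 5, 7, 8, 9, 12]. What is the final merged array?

Merging process:

Compare 6 vs 3: take 3 from right. Merged: [3]
Compare 6 vs 5: take 5 from right. Merged: [3, 5]
Compare 6 vs 7: take 6 from left. Merged: [3, 5, 6]
Compare 27 vs 7: take 7 from right. Merged: [3, 5, 6, 7]
Compare 27 vs 8: take 8 from right. Merged: [3, 5, 6, 7, 8]
Compare 27 vs 9: take 9 from right. Merged: [3, 5, 6, 7, 8, 9]
Compare 27 vs 12: take 12 from right. Merged: [3, 5, 6, 7, 8, 9, 12]
Append remaining from left: [27, 30, 31, 39]. Merged: [3, 5, 6, 7, 8, 9, 12, 27, 30, 31, 39]

Final merged array: [3, 5, 6, 7, 8, 9, 12, 27, 30, 31, 39]
Total comparisons: 7

The merged array is [3, 5, 6, 7, 8, 9, 12, 27, 30, 31, 39], requiring 7 comparisons. The merge step runs in O(n) time where n is the total number of elements.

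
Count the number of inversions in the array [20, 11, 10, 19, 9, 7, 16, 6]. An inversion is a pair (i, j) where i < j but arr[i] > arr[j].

Finding inversions in [20, 11, 10, 19, 9, 7, 16, 6]:

(0, 1): arr[0]=20 > arr[1]=11
(0, 2): arr[0]=20 > arr[2]=10
(0, 3): arr[0]=20 > arr[3]=19
(0, 4): arr[0]=20 > arr[4]=9
(0, 5): arr[0]=20 > arr[5]=7
(0, 6): arr[0]=20 > arr[6]=16
(0, 7): arr[0]=20 > arr[7]=6
(1, 2): arr[1]=11 > arr[2]=10
(1, 4): arr[1]=11 > arr[4]=9
(1, 5): arr[1]=11 > arr[5]=7
(1, 7): arr[1]=11 > arr[7]=6
(2, 4): arr[2]=10 > arr[4]=9
(2, 5): arr[2]=10 > arr[5]=7
(2, 7): arr[2]=10 > arr[7]=6
(3, 4): arr[3]=19 > arr[4]=9
(3, 5): arr[3]=19 > arr[5]=7
(3, 6): arr[3]=19 > arr[6]=16
(3, 7): arr[3]=19 > arr[7]=6
(4, 5): arr[4]=9 > arr[5]=7
(4, 7): arr[4]=9 > arr[7]=6
(5, 7): arr[5]=7 > arr[7]=6
(6, 7): arr[6]=16 > arr[7]=6

Total inversions: 22

The array has 22 inversion(s): (0,1), (0,2), (0,3), (0,4), (0,5), (0,6), (0,7), (1,2), (1,4), (1,5), (1,7), (2,4), (2,5), (2,7), (3,4), (3,5), (3,6), (3,7), (4,5), (4,7), (5,7), (6,7). Each pair (i,j) satisfies i < j and arr[i] > arr[j].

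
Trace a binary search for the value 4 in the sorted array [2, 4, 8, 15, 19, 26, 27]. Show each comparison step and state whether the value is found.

Binary search for 4 in [2, 4, 8, 15, 19, 26, 27]:

lo=0, hi=6, mid=3, arr[mid]=15 -> 15 > 4, search left half
lo=0, hi=2, mid=1, arr[mid]=4 -> Found target at index 1!

Binary search finds 4 at index 1 after 2 comparisons. The search repeatedly halves the search space by comparing with the middle element.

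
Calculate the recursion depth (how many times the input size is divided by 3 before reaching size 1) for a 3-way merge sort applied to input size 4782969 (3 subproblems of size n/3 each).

For divide and conquer with division factor 3:

Problem sizes at each level:
Level 0: 4782969
Level 1: 1594323
Level 2: 531441
Level 3: 177147
Level 4: 59049
Level 5: 19683
Level 6: 6561
Level 7: 2187
Level 8: 729
Level 9: 243
Level 10: 81
Level 11: 27
Level 12: 9
Level 13: 3
Level 14: 1

The root is level 0 and the size-1 base case is level 14 (the tree spans levels 0 through 14, i.e. 15 levels counting the root), so the depth is the number of divisions: log_3(4782969) = 14

The recursion tree depth is log_3(4782969) = 14. At each level, the problem size is divided by 3, so it takes 14 divisions to reduce to a base case of size 1. The algorithm makes 3 recursive calls at each level.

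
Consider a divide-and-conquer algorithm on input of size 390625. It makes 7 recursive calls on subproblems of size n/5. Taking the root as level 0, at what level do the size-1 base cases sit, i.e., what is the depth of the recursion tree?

For divide and conquer with division factor 5:

Problem sizes at each level:
Level 0: 390625
Level 1: 78125
Level 2: 15625
Level 3: 3125
Level 4: 625
Level 5: 125
Level 6: 25
Level 7: 5
Level 8: 1

The root is level 0 and the size-1 base case is level 8 (the tree spans levels 0 through 8, i.e. 9 levels counting the root), so the depth is the number of divisions: log_5(390625) = 8

The recursion tree depth is log_5(390625) = 8. At each level, the problem size is divided by 5, so it takes 8 divisions to reduce to a base case of size 1. The algorithm makes 7 recursive calls at each level.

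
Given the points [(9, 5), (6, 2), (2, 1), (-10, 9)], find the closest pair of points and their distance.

Computing all pairwise distances among 4 points:

d((9, 5), (6, 2)) = 4.2426
d((9, 5), (2, 1)) = 8.0623
d((9, 5), (-10, 9)) = 19.4165
d((6, 2), (2, 1)) = 4.1231 <-- minimum
d((6, 2), (-10, 9)) = 17.4642
d((2, 1), (-10, 9)) = 14.4222

Closest pair: (6, 2) and (2, 1) with distance 4.1231

The closest pair is (6, 2) and (2, 1) with Euclidean distance 4.1231. For 4 points, brute-force pairwise comparison is shown above. For large n, the divide-and-conquer algorithm (sort by x, recurse on halves, check the dividing strip) achieves O(n log n).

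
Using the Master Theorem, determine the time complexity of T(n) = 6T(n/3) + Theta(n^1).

Master Theorem for T(n) = 6T(n/3) + O(n^1):

a = 6, b = 3, c = 1
log_b(a) = log_3(6) = 1.6309

Case 1: c = 1 < log_3(6) = 1.6309
T(n) = O(n^(log_3 6))

For T(n) = 6T(n/3) + O(n^1): log_3(6) = 1.6309. This is Case 1 of the Master Theorem (c < log_b(a), work dominated by leaves), giving O(n^(log_3 6)).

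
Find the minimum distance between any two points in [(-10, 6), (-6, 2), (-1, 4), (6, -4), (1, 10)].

Computing all pairwise distances among 5 points:

d((-10, 6), (-6, 2)) = 5.6569
d((-10, 6), (-1, 4)) = 9.2195
d((-10, 6), (6, -4)) = 18.868
d((-10, 6), (1, 10)) = 11.7047
d((-6, 2), (-1, 4)) = 5.3852 <-- minimum
d((-6, 2), (6, -4)) = 13.4164
d((-6, 2), (1, 10)) = 10.6301
d((-1, 4), (6, -4)) = 10.6301
d((-1, 4), (1, 10)) = 6.3246
d((6, -4), (1, 10)) = 14.8661

Closest pair: (-6, 2) and (-1, 4) with distance 5.3852

The closest pair is (-6, 2) and (-1, 4) with Euclidean distance 5.3852. For 5 points, brute-force pairwise comparison is shown above. For large n, the divide-and-conquer algorithm (sort by x, recurse on halves, check the dividing strip) achieves O(n log n).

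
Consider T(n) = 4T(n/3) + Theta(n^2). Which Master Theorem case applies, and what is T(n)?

Master Theorem for T(n) = 4T(n/3) + O(n^2):

a = 4, b = 3, c = 2
log_b(a) = log_3(4) = 1.2619

Case 3: c = 2 > log_3(4) = 1.2619
T(n) = O(n^2) = O(n^2)

For T(n) = 4T(n/3) + O(n^2): log_3(4) = 1.2619. This is Case 3 of the Master Theorem (c > log_b(a), work dominated by root), giving O(n^2).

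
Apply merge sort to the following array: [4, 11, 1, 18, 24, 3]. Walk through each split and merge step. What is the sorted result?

Merge sort trace:

Split: [4, 11, 1, 18, 24, 3] -> [4, 11, 1] and [18, 24, 3]
  Split: [4, 11, 1] -> [4] and [11, 1]
    Split: [11, 1] -> [11] and [1]
    Merge: [11] + [1] -> [1, 11]
  Merge: [4] + [1, 11] -> [1, 4, 11]
  Split: [18, 24, 3] -> [18] and [24, 3]
    Split: [24, 3] -> [24] and [3]
    Merge: [24] + [3] -> [3, 24]
  Merge: [18] + [3, 24] -> [3, 18, 24]
Merge: [1, 4, 11] + [3, 18, 24] -> [1, 3, 4, 11, 18, 24]

Final sorted array: [1, 3, 4, 11, 18, 24]

The merge sort proceeds by recursively splitting the array and merging sorted halves.
After all merges, the sorted array is [1, 3, 4, 11, 18, 24].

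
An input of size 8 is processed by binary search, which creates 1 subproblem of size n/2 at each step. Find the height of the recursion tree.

For divide and conquer with division factor 2:

Problem sizes at each level:
Level 0: 8
Level 1: 4
Level 2: 2
Level 3: 1

The root is level 0 and the size-1 base case is level 3 (the tree spans levels 0 through 3, i.e. 4 levels counting the root), so the depth is the number of divisions: log_2(8) = 3

The recursion tree depth is log_2(8) = 3. At each level, the problem size is divided by 2, so it takes 3 divisions to reduce to a base case of size 1. The algorithm makes 1 recursive call at each level.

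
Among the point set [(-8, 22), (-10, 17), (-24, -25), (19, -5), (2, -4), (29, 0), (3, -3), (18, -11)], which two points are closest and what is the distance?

Computing all pairwise distances among 8 points:

d((-8, 22), (-10, 17)) = 5.3852
d((-8, 22), (-24, -25)) = 49.6488
d((-8, 22), (19, -5)) = 38.1838
d((-8, 22), (2, -4)) = 27.8568
d((-8, 22), (29, 0)) = 43.0465
d((-8, 22), (3, -3)) = 27.313
d((-8, 22), (18, -11)) = 42.0119
d((-10, 17), (-24, -25)) = 44.2719
d((-10, 17), (19, -5)) = 36.4005
d((-10, 17), (2, -4)) = 24.1868
d((-10, 17), (29, 0)) = 42.5441
d((-10, 17), (3, -3)) = 23.8537
d((-10, 17), (18, -11)) = 39.598
d((-24, -25), (19, -5)) = 47.4236
d((-24, -25), (2, -4)) = 33.4215
d((-24, -25), (29, 0)) = 58.6003
d((-24, -25), (3, -3)) = 34.8281
d((-24, -25), (18, -11)) = 44.2719
d((19, -5), (2, -4)) = 17.0294
d((19, -5), (29, 0)) = 11.1803
d((19, -5), (3, -3)) = 16.1245
d((19, -5), (18, -11)) = 6.0828
d((2, -4), (29, 0)) = 27.2947
d((2, -4), (3, -3)) = 1.4142 <-- minimum
d((2, -4), (18, -11)) = 17.4642
d((29, 0), (3, -3)) = 26.1725
d((29, 0), (18, -11)) = 15.5563
d((3, -3), (18, -11)) = 17.0

Closest pair: (2, -4) and (3, -3) with distance 1.4142

The closest pair is (2, -4) and (3, -3) with Euclidean distance 1.4142. For 8 points, brute-force pairwise comparison is shown above. For large n, the divide-and-conquer algorithm (sort by x, recurse on halves, check the dividing strip) achieves O(n log n).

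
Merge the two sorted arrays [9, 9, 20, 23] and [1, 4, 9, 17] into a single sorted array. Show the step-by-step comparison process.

Merging process:

Compare 9 vs 1: take 1 from right. Merged: [1]
Compare 9 vs 4: take 4 from right. Merged: [1, 4]
Compare 9 vs 9: take 9 from left. Merged: [1, 4, 9]
Compare 9 vs 9: take 9 from left. Merged: [1, 4, 9, 9]
Compare 20 vs 9: take 9 from right. Merged: [1, 4, 9, 9, 9]
Compare 20 vs 17: take 17 from right. Merged: [1, 4, 9, 9, 9, 17]
Append remaining from left: [20, 23]. Merged: [1, 4, 9, 9, 9, 17, 20, 23]

Final merged array: [1, 4, 9, 9, 9, 17, 20, 23]
Total comparisons: 6

The merged array is [1, 4, 9, 9, 9, 17, 20, 23], requiring 6 comparisons. The merge step runs in O(n) time where n is the total number of elements.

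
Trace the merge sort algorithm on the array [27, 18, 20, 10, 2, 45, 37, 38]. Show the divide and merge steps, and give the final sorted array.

Merge sort trace:

Split: [27, 18, 20, 10, 2, 45, 37, 38] -> [27, 18, 20, 10] and [2, 45, 37, 38]
  Split: [27, 18, 20, 10] -> [27, 18] and [20, 10]
    Split: [27, 18] -> [27] and [18]
    Merge: [27] + [18] -> [18, 27]
    Split: [20, 10] -> [20] and [10]
    Merge: [20] + [10] -> [10, 20]
  Merge: [18, 27] + [10, 20] -> [10, 18, 20, 27]
  Split: [2, 45, 37, 38] -> [2, 45] and [37, 38]
    Split: [2, 45] -> [2] and [45]
    Merge: [2] + [45] -> [2, 45]
    Split: [37, 38] -> [37] and [38]
    Merge: [37] + [38] -> [37, 38]
  Merge: [2, 45] + [37, 38] -> [2, 37, 38, 45]
Merge: [10, 18, 20, 27] + [2, 37, 38, 45] -> [2, 10, 18, 20, 27, 37, 38, 45]

Final sorted array: [2, 10, 18, 20, 27, 37, 38, 45]

The merge sort proceeds by recursively splitting the array and merging sorted halves.
After all merges, the sorted array is [2, 10, 18, 20, 27, 37, 38, 45].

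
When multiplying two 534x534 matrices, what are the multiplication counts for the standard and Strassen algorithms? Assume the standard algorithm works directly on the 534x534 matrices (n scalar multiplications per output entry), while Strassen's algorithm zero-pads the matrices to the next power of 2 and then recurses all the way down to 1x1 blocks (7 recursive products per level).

Matrix multiplication for 534x534 matrices:

Strassen's algorithm requires power-of-2 dimensions. Pad 534x534 to 1024x1024 (next power of 2).

Standard algorithm: 534^3 = 152273304 multiplications
Strassen's algorithm: 7^(log2(1024)) = 7^10 = 282475249 multiplications
Difference: 152273304 - 282475249 = -130201945 (Strassen uses MORE here due to padding overhead — for small or just-over-power-of-2 n, padding can outweigh the per-level savings)

Standard: 152273304 multiplications (534^3). Strassen: 282475249 multiplications (7^10, after padding to 1024x1024). Strassen reduces 8 recursive multiplications to 7 at each level.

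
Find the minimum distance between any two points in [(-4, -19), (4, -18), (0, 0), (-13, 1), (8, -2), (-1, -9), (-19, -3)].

Computing all pairwise distances among 7 points:

d((-4, -19), (4, -18)) = 8.0623
d((-4, -19), (0, 0)) = 19.4165
d((-4, -19), (-13, 1)) = 21.9317
d((-4, -19), (8, -2)) = 20.8087
d((-4, -19), (-1, -9)) = 10.4403
d((-4, -19), (-19, -3)) = 21.9317
d((4, -18), (0, 0)) = 18.4391
d((4, -18), (-13, 1)) = 25.4951
d((4, -18), (8, -2)) = 16.4924
d((4, -18), (-1, -9)) = 10.2956
d((4, -18), (-19, -3)) = 27.4591
d((0, 0), (-13, 1)) = 13.0384
d((0, 0), (8, -2)) = 8.2462
d((0, 0), (-1, -9)) = 9.0554
d((0, 0), (-19, -3)) = 19.2354
d((-13, 1), (8, -2)) = 21.2132
d((-13, 1), (-1, -9)) = 15.6205
d((-13, 1), (-19, -3)) = 7.2111 <-- minimum
d((8, -2), (-1, -9)) = 11.4018
d((8, -2), (-19, -3)) = 27.0185
d((-1, -9), (-19, -3)) = 18.9737

Closest pair: (-13, 1) and (-19, -3) with distance 7.2111

The closest pair is (-13, 1) and (-19, -3) with Euclidean distance 7.2111. For 7 points, brute-force pairwise comparison is shown above. For large n, the divide-and-conquer algorithm (sort by x, recurse on halves, check the dividing strip) achieves O(n log n).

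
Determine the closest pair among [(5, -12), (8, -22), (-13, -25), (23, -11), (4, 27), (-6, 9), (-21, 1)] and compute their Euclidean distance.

Computing all pairwise distances among 7 points:

d((5, -12), (8, -22)) = 10.4403 <-- minimum
d((5, -12), (-13, -25)) = 22.2036
d((5, -12), (23, -11)) = 18.0278
d((5, -12), (4, 27)) = 39.0128
d((5, -12), (-6, 9)) = 23.7065
d((5, -12), (-21, 1)) = 29.0689
d((8, -22), (-13, -25)) = 21.2132
d((8, -22), (23, -11)) = 18.6011
d((8, -22), (4, 27)) = 49.163
d((8, -22), (-6, 9)) = 34.0147
d((8, -22), (-21, 1)) = 37.0135
d((-13, -25), (23, -11)) = 38.6264
d((-13, -25), (4, 27)) = 54.7083
d((-13, -25), (-6, 9)) = 34.7131
d((-13, -25), (-21, 1)) = 27.2029
d((23, -11), (4, 27)) = 42.4853
d((23, -11), (-6, 9)) = 35.2278
d((23, -11), (-21, 1)) = 45.607
d((4, 27), (-6, 9)) = 20.5913
d((4, 27), (-21, 1)) = 36.0694
d((-6, 9), (-21, 1)) = 17.0

Closest pair: (5, -12) and (8, -22) with distance 10.4403

The closest pair is (5, -12) and (8, -22) with Euclidean distance 10.4403. For 7 points, brute-force pairwise comparison is shown above. For large n, the divide-and-conquer algorithm (sort by x, recurse on halves, check the dividing strip) achieves O(n log n).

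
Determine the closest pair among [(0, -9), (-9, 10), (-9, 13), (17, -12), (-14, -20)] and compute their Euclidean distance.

Computing all pairwise distances among 5 points:

d((0, -9), (-9, 10)) = 21.0238
d((0, -9), (-9, 13)) = 23.7697
d((0, -9), (17, -12)) = 17.2627
d((0, -9), (-14, -20)) = 17.8045
d((-9, 10), (-9, 13)) = 3.0 <-- minimum
d((-9, 10), (17, -12)) = 34.0588
d((-9, 10), (-14, -20)) = 30.4138
d((-9, 13), (17, -12)) = 36.0694
d((-9, 13), (-14, -20)) = 33.3766
d((17, -12), (-14, -20)) = 32.0156

Closest pair: (-9, 10) and (-9, 13) with distance 3.0

The closest pair is (-9, 10) and (-9, 13) with Euclidean distance 3.0. For 5 points, brute-force pairwise comparison is shown above. For large n, the divide-and-conquer algorithm (sort by x, recurse on halves, check the dividing strip) achieves O(n log n).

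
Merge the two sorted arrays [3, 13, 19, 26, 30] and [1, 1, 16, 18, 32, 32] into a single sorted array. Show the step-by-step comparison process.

Merging process:

Compare 3 vs 1: take 1 from right. Merged: [1]
Compare 3 vs 1: take 1 from right. Merged: [1, 1]
Compare 3 vs 16: take 3 from left. Merged: [1, 1, 3]
Compare 13 vs 16: take 13 from left. Merged: [1, 1, 3, 13]
Compare 19 vs 16: take 16 from right. Merged: [1, 1, 3, 13, 16]
Compare 19 vs 18: take 18 from right. Merged: [1, 1, 3, 13, 16, 18]
Compare 19 vs 32: take 19 from left. Merged: [1, 1, 3, 13, 16, 18, 19]
Compare 26 vs 32: take 26 from left. Merged: [1, 1, 3, 13, 16, 18, 19, 26]
Compare 30 vs 32: take 30 from left. Merged: [1, 1, 3, 13, 16, 18, 19, 26, 30]
Append remaining from right: [32, 32]. Merged: [1, 1, 3, 13, 16, 18, 19, 26, 30, 32, 32]

Final merged array: [1, 1, 3, 13, 16, 18, 19, 26, 30, 32, 32]
Total comparisons: 9

The merged array is [1, 1, 3, 13, 16, 18, 19, 26, 30, 32, 32], requiring 9 comparisons. The merge step runs in O(n) time where n is the total number of elements.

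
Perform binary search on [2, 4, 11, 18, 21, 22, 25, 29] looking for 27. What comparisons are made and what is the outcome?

Binary search for 27 in [2, 4, 11, 18, 21, 22, 25, 29]:

lo=0, hi=7, mid=3, arr[mid]=18 -> 18 < 27, search right half
lo=4, hi=7, mid=5, arr[mid]=22 -> 22 < 27, search right half
lo=6, hi=7, mid=6, arr[mid]=25 -> 25 < 27, search right half
lo=7, hi=7, mid=7, arr[mid]=29 -> 29 > 27, search left half
lo=7 > hi=6, target 27 not found

Binary search determines that 27 is not in the array after 4 comparisons. The search space was exhausted without finding the target.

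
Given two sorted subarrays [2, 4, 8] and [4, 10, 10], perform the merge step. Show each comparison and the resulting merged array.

Merging process:

Compare 2 vs 4: take 2 from left. Merged: [2]
Compare 4 vs 4: take 4 from left. Merged: [2, 4]
Compare 8 vs 4: take 4 from right. Merged: [2, 4, 4]
Compare 8 vs 10: take 8 from left. Merged: [2, 4, 4, 8]
Append remaining from right: [10, 10]. Merged: [2, 4, 4, 8, 10, 10]

Final merged array: [2, 4, 4, 8, 10, 10]
Total comparisons: 4

The merged array is [2, 4, 4, 8, 10, 10], requiring 4 comparisons. The merge step runs in O(n) time where n is the total number of elements.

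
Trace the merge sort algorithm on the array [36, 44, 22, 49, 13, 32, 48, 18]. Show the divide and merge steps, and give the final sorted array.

Merge sort trace:

Split: [36, 44, 22, 49, 13, 32, 48, 18] -> [36, 44, 22, 49] and [13, 32, 48, 18]
  Split: [36, 44, 22, 49] -> [36, 44] and [22, 49]
    Split: [36, 44] -> [36] and [44]
    Merge: [36] + [44] -> [36, 44]
    Split: [22, 49] -> [22] and [49]
    Merge: [22] + [49] -> [22, 49]
  Merge: [36, 44] + [22, 49] -> [22, 36, 44, 49]
  Split: [13, 32, 48, 18] -> [13, 32] and [48, 18]
    Split: [13, 32] -> [13] and [32]
    Merge: [13] + [32] -> [13, 32]
    Split: [48, 18] -> [48] and [18]
    Merge: [48] + [18] -> [18, 48]
  Merge: [13, 32] + [18, 48] -> [13, 18, 32, 48]
Merge: [22, 36, 44, 49] + [13, 18, 32, 48] -> [13, 18, 22, 32, 36, 44, 48, 49]

Final sorted array: [13, 18, 22, 32, 36, 44, 48, 49]

The merge sort proceeds by recursively splitting the array and merging sorted halves.
After all merges, the sorted array is [13, 18, 22, 32, 36, 44, 48, 49].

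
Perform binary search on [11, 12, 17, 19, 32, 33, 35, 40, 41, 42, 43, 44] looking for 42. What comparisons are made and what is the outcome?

Binary search for 42 in [11, 12, 17, 19, 32, 33, 35, 40, 41, 42, 43, 44]:

lo=0, hi=11, mid=5, arr[mid]=33 -> 33 < 42, search right half
lo=6, hi=11, mid=8, arr[mid]=41 -> 41 < 42, search right half
lo=9, hi=11, mid=10, arr[mid]=43 -> 43 > 42, search left half
lo=9, hi=9, mid=9, arr[mid]=42 -> Found target at index 9!

Binary search finds 42 at index 9 after 4 comparisons. The search repeatedly halves the search space by comparing with the middle element.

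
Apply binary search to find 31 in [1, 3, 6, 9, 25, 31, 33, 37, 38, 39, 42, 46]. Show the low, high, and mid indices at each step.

Binary search for 31 in [1, 3, 6, 9, 25, 31, 33, 37, 38, 39, 42, 46]:

lo=0, hi=11, mid=5, arr[mid]=31 -> Found target at index 5!

Binary search finds 31 at index 5 after 1 comparisons. The search repeatedly halves the search space by comparing with the middle element.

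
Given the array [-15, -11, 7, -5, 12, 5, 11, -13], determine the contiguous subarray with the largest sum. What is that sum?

Using Kadane's algorithm on [-15, -11, 7, -5, 12, 5, 11, -13]:

Scanning through the array:
Position 1 (value -11): max_ending_here = -11, max_so_far = -11
Position 2 (value 7): max_ending_here = 7, max_so_far = 7
Position 3 (value -5): max_ending_here = 2, max_so_far = 7
Position 4 (value 12): max_ending_here = 14, max_so_far = 14
Position 5 (value 5): max_ending_here = 19, max_so_far = 19
Position 6 (value 11): max_ending_here = 30, max_so_far = 30
Position 7 (value -13): max_ending_here = 17, max_so_far = 30

Maximum subarray: [7, -5, 12, 5, 11]
Maximum sum: 30

The maximum subarray is [7, -5, 12, 5, 11] with sum 30. This subarray runs from index 2 to index 6.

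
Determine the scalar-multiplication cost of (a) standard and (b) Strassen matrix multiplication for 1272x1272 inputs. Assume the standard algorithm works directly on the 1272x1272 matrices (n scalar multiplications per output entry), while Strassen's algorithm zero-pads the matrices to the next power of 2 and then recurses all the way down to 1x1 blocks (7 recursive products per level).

Matrix multiplication for 1272x1272 matrices:

Strassen's algorithm requires power-of-2 dimensions. Pad 1272x1272 to 2048x2048 (next power of 2).

Standard algorithm: 1272^3 = 2058075648 multiplications
Strassen's algorithm: 7^(log2(2048)) = 7^11 = 1977326743 multiplications
Savings: 2058075648 - 1977326743 = 80748905 multiplications

Standard: 2058075648 multiplications (1272^3). Strassen: 1977326743 multiplications (7^11, after padding to 2048x2048). Strassen reduces 8 recursive multiplications to 7 at each level.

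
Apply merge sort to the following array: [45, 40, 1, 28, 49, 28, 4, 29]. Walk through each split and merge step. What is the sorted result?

Merge sort trace:

Split: [45, 40, 1, 28, 49, 28, 4, 29] -> [45, 40, 1, 28] and [49, 28, 4, 29]
  Split: [45, 40, 1, 28] -> [45, 40] and [1, 28]
    Split: [45, 40] -> [45] and [40]
    Merge: [45] + [40] -> [40, 45]
    Split: [1, 28] -> [1] and [28]
    Merge: [1] + [28] -> [1, 28]
  Merge: [40, 45] + [1, 28] -> [1, 28, 40, 45]
  Split: [49, 28, 4, 29] -> [49, 28] and [4, 29]
    Split: [49, 28] -> [49] and [28]
    Merge: [49] + [28] -> [28, 49]
    Split: [4, 29] -> [4] and [29]
    Merge: [4] + [29] -> [4, 29]
  Merge: [28, 49] + [4, 29] -> [4, 28, 29, 49]
Merge: [1, 28, 40, 45] + [4, 28, 29, 49] -> [1, 4, 28, 28, 29, 40, 45, 49]

Final sorted array: [1, 4, 28, 28, 29, 40, 45, 49]

The merge sort proceeds by recursively splitting the array and merging sorted halves.
After all merges, the sorted array is [1, 4, 28, 28, 29, 40, 45, 49].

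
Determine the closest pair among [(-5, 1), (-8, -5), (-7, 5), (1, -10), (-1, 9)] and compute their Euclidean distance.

Computing all pairwise distances among 5 points:

d((-5, 1), (-8, -5)) = 6.7082
d((-5, 1), (-7, 5)) = 4.4721 <-- minimum
d((-5, 1), (1, -10)) = 12.53
d((-5, 1), (-1, 9)) = 8.9443
d((-8, -5), (-7, 5)) = 10.0499
d((-8, -5), (1, -10)) = 10.2956
d((-8, -5), (-1, 9)) = 15.6525
d((-7, 5), (1, -10)) = 17.0
d((-7, 5), (-1, 9)) = 7.2111
d((1, -10), (-1, 9)) = 19.105

Closest pair: (-5, 1) and (-7, 5) with distance 4.4721

The closest pair is (-5, 1) and (-7, 5) with Euclidean distance 4.4721. For 5 points, brute-force pairwise comparison is shown above. For large n, the divide-and-conquer algorithm (sort by x, recurse on halves, check the dividing strip) achieves O(n log n).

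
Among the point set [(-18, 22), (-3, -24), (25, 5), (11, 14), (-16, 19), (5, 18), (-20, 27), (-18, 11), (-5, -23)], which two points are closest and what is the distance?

Computing all pairwise distances among 9 points:

d((-18, 22), (-3, -24)) = 48.3839
d((-18, 22), (25, 5)) = 46.2385
d((-18, 22), (11, 14)) = 30.0832
d((-18, 22), (-16, 19)) = 3.6056
d((-18, 22), (5, 18)) = 23.3452
d((-18, 22), (-20, 27)) = 5.3852
d((-18, 22), (-18, 11)) = 11.0
d((-18, 22), (-5, -23)) = 46.8402
d((-3, -24), (25, 5)) = 40.3113
d((-3, -24), (11, 14)) = 40.4969
d((-3, -24), (-16, 19)) = 44.9222
d((-3, -24), (5, 18)) = 42.7551
d((-3, -24), (-20, 27)) = 53.7587
d((-3, -24), (-18, 11)) = 38.0789
d((-3, -24), (-5, -23)) = 2.2361 <-- minimum
d((25, 5), (11, 14)) = 16.6433
d((25, 5), (-16, 19)) = 43.3244
d((25, 5), (5, 18)) = 23.8537
d((25, 5), (-20, 27)) = 50.0899
d((25, 5), (-18, 11)) = 43.4166
d((25, 5), (-5, -23)) = 41.0366
d((11, 14), (-16, 19)) = 27.4591
d((11, 14), (5, 18)) = 7.2111
d((11, 14), (-20, 27)) = 33.6155
d((11, 14), (-18, 11)) = 29.1548
d((11, 14), (-5, -23)) = 40.3113
d((-16, 19), (5, 18)) = 21.0238
d((-16, 19), (-20, 27)) = 8.9443
d((-16, 19), (-18, 11)) = 8.2462
d((-16, 19), (-5, -23)) = 43.4166
d((5, 18), (-20, 27)) = 26.5707
d((5, 18), (-18, 11)) = 24.0416
d((5, 18), (-5, -23)) = 42.2019
d((-20, 27), (-18, 11)) = 16.1245
d((-20, 27), (-5, -23)) = 52.2015
d((-18, 11), (-5, -23)) = 36.4005

Closest pair: (-3, -24) and (-5, -23) with distance 2.2361

The closest pair is (-3, -24) and (-5, -23) with Euclidean distance 2.2361. For 9 points, brute-force pairwise comparison is shown above. For large n, the divide-and-conquer algorithm (sort by x, recurse on halves, check the dividing strip) achieves O(n log n).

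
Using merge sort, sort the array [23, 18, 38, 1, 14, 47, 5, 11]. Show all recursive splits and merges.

Merge sort trace:

Split: [23, 18, 38, 1, 14, 47, 5, 11] -> [23, 18, 38, 1] and [14, 47, 5, 11]
  Split: [23, 18, 38, 1] -> [23, 18] and [38, 1]
    Split: [23, 18] -> [23] and [18]
    Merge: [23] + [18] -> [18, 23]
    Split: [38, 1] -> [38] and [1]
    Merge: [38] + [1] -> [1, 38]
  Merge: [18, 23] + [1, 38] -> [1, 18, 23, 38]
  Split: [14, 47, 5, 11] -> [14, 47] and [5, 11]
    Split: [14, 47] -> [14] and [47]
    Merge: [14] + [47] -> [14, 47]
    Split: [5, 11] -> [5] and [11]
    Merge: [5] + [11] -> [5, 11]
  Merge: [14, 47] + [5, 11] -> [5, 11, 14, 47]
Merge: [1, 18, 23, 38] + [5, 11, 14, 47] -> [1, 5, 11, 14, 18, 23, 38, 47]

Final sorted array: [1, 5, 11, 14, 18, 23, 38, 47]

The merge sort proceeds by recursively splitting the array and merging sorted halves.
After all merges, the sorted array is [1, 5, 11, 14, 18, 23, 38, 47].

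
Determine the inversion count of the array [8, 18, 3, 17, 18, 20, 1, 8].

Finding inversions in [8, 18, 3, 17, 18, 20, 1, 8]:

(0, 2): arr[0]=8 > arr[2]=3
(0, 6): arr[0]=8 > arr[6]=1
(1, 2): arr[1]=18 > arr[2]=3
(1, 3): arr[1]=18 > arr[3]=17
(1, 6): arr[1]=18 > arr[6]=1
(1, 7): arr[1]=18 > arr[7]=8
(2, 6): arr[2]=3 > arr[6]=1
(3, 6): arr[3]=17 > arr[6]=1
(3, 7): arr[3]=17 > arr[7]=8
(4, 6): arr[4]=18 > arr[6]=1
(4, 7): arr[4]=18 > arr[7]=8
(5, 6): arr[5]=20 > arr[6]=1
(5, 7): arr[5]=20 > arr[7]=8

Total inversions: 13

The array has 13 inversion(s): (0,2), (0,6), (1,2), (1,3), (1,6), (1,7), (2,6), (3,6), (3,7), (4,6), (4,7), (5,6), (5,7). Each pair (i,j) satisfies i < j and arr[i] > arr[j].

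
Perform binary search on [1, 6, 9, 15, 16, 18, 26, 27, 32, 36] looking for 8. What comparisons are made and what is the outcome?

Binary search for 8 in [1, 6, 9, 15, 16, 18, 26, 27, 32, 36]:

lo=0, hi=9, mid=4, arr[mid]=16 -> 16 > 8, search left half
lo=0, hi=3, mid=1, arr[mid]=6 -> 6 < 8, search right half
lo=2, hi=3, mid=2, arr[mid]=9 -> 9 > 8, search left half
lo=2 > hi=1, target 8 not found

Binary search determines that 8 is not in the array after 3 comparisons. The search space was exhausted without finding the target.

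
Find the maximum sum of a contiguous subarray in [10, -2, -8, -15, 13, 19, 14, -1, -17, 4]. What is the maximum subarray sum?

Using Kadane's algorithm on [10, -2, -8, -15, 13, 19, 14, -1, -17, 4]:

Scanning through the array:
Position 1 (value -2): max_ending_here = 8, max_so_far = 10
Position 2 (value -8): max_ending_here = 0, max_so_far = 10
Position 3 (value -15): max_ending_here = -15, max_so_far = 10
Position 4 (value 13): max_ending_here = 13, max_so_far = 13
Position 5 (value 19): max_ending_here = 32, max_so_far = 32
Position 6 (value 14): max_ending_here = 46, max_so_far = 46
Position 7 (value -1): max_ending_here = 45, max_so_far = 46
Position 8 (value -17): max_ending_here = 28, max_so_far = 46
Position 9 (value 4): max_ending_here = 32, max_so_far = 46

Maximum subarray: [13, 19, 14]
Maximum sum: 46

The maximum subarray is [13, 19, 14] with sum 46. This subarray runs from index 4 to index 6.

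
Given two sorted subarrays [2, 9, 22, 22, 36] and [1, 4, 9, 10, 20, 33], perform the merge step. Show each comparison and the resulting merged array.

Merging process:

Compare 2 vs 1: take 1 from right. Merged: [1]
Compare 2 vs 4: take 2 from left. Merged: [1, 2]
Compare 9 vs 4: take 4 from right. Merged: [1, 2, 4]
Compare 9 vs 9: take 9 from left. Merged: [1, 2, 4, 9]
Compare 22 vs 9: take 9 from right. Merged: [1, 2, 4, 9, 9]
Compare 22 vs 10: take 10 from right. Merged: [1, 2, 4, 9, 9, 10]
Compare 22 vs 20: take 20 from right. Merged: [1, 2, 4, 9, 9, 10, 20]
Compare 22 vs 33: take 22 from left. Merged: [1, 2, 4, 9, 9, 10, 20, 22]
Compare 22 vs 33: take 22 from left. Merged: [1, 2, 4, 9, 9, 10, 20, 22, 22]
Compare 36 vs 33: take 33 from right. Merged: [1, 2, 4, 9, 9, 10, 20, 22, 22, 33]
Append remaining from left: [36]. Merged: [1, 2, 4, 9, 9, 10, 20, 22, 22, 33, 36]

Final merged array: [1, 2, 4, 9, 9, 10, 20, 22, 22, 33, 36]
Total comparisons: 10

The merged array is [1, 2, 4, 9, 9, 10, 20, 22, 22, 33, 36], requiring 10 comparisons. The merge step runs in O(n) time where n is the total number of elements.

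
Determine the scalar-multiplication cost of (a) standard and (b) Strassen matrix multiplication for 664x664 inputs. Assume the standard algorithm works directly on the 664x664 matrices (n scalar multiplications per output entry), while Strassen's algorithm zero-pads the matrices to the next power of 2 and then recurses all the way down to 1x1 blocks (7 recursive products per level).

Matrix multiplication for 664x664 matrices:

Strassen's algorithm requires power-of-2 dimensions. Pad 664x664 to 1024x1024 (next power of 2).

Standard algorithm: 664^3 = 292754944 multiplications
Strassen's algorithm: 7^(log2(1024)) = 7^10 = 282475249 multiplications
Savings: 292754944 - 282475249 = 10279695 multiplications

Standard: 292754944 multiplications (664^3). Strassen: 282475249 multiplications (7^10, after padding to 1024x1024). Strassen reduces 8 recursive multiplications to 7 at each level.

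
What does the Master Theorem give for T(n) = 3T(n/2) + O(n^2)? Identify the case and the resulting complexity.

Master Theorem for T(n) = 3T(n/2) + O(n^2):

a = 3, b = 2, c = 2
log_b(a) = log_2(3) = 1.5850

Case 3: c = 2 > log_2(3) = 1.5850
T(n) = O(n^2) = O(n^2)

For T(n) = 3T(n/2) + O(n^2): log_2(3) = 1.5850. This is Case 3 of the Master Theorem (c > log_b(a), work dominated by root), giving O(n^2).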